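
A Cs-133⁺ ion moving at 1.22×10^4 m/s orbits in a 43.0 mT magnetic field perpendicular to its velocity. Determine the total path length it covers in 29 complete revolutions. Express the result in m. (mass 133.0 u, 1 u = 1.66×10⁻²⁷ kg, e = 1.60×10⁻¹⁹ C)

L ≈ 71.3 m

r = mv/(qB) = 0.391 m, so one revolution covers 2πr = 2.46 m.
In 29 revolutions: L = 29·2πr = 71.3 m.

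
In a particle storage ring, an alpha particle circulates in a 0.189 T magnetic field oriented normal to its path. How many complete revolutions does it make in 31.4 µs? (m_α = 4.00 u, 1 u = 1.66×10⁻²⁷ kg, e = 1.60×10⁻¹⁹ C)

N = 45

T = 2πm/(qB) = 2π(6.64×10^-27) / [(2×1.60×10^-19)(0.189)] = 6.8982×10^-7 s.
N = t/T = 3.14×10^-5 / 6.8982×10^-7 ≈ 45.52, so 45 complete revolutions.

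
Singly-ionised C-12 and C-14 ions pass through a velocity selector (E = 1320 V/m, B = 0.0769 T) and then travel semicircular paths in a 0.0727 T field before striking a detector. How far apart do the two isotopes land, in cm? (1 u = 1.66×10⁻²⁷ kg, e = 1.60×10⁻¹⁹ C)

Δd ≈ 0.980 cm

Both emerge at v = E/B₁ = 1.72×10^4 m/s.
r = mv/(qB₂), so r₁ = 0.02940 m and r₂ = 0.03429 m, giving Δr = 4.90×10^-3 m.
After a semicircle each ion lands a diameter 2r from the entry slit, so the separation is 2Δr = 9.80×10^-3 m.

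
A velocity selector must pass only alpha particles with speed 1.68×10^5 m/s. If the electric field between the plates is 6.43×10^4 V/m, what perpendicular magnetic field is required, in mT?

qE = qvB ⇒ B = E/v = (6.43×10^4) / (1.68×10^5) = 0.383 T.

B ≈ 383 mT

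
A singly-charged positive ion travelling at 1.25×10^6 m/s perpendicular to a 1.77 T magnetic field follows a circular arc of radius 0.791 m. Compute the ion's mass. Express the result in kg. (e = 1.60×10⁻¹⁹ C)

m ≈ 1.79×10^-25 kg

qvB = mv²/r ⇒ m = qBr/v.
m = (1×1.60×10^-19)(1.77)(0.791) / (1.25×10^6) = 1.79×10^-25 kg.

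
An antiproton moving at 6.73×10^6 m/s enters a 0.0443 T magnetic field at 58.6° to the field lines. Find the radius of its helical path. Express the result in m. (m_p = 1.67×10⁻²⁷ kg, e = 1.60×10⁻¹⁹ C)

Only the perpendicular component v⊥ = v sin58.6° = 5.74×10^6 m/s is bent by the field.
r = m v⊥ /(qB) = (1.67×10^-27)(5.74×10^6) / [(1×1.60×10^-19)(0.0443)] = 1.35 m.

r ≈ 1.35 m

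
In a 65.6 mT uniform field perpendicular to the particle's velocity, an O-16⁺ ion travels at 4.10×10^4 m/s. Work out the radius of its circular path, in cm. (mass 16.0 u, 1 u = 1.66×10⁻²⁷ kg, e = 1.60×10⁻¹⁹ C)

r ≈ 10.4 cm

The magnetic force provides the centripetal force: qvB = mv²/r, so r = mv/(qB).
r = (2.66×10^-26 kg)(4.10×10^4 m/s) / [(1×1.60×10^-19 C)(0.0656 T)] = 0.104 m.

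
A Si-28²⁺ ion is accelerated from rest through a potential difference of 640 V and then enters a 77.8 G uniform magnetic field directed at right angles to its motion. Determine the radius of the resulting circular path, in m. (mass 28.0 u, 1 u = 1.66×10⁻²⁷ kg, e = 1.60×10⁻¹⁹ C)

The kinetic energy gained is K = qV = (2×1.60×10^-19)(640) = 2.05×10^-16 J.
v = √(2K/m) = 9.39×10^4 m/s.
r = mv/(qB) = (4.65×10^-26)(9.39×10^4) / [(2×1.60×10^-19)(7.78×10^-3)] = 1.75 m.

r ≈ 1.75 m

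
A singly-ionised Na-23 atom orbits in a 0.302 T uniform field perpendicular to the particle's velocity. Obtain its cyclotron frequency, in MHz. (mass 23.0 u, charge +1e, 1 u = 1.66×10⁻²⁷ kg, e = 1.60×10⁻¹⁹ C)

f ≈ 0.201 MHz

f = qB/(2πm) = (1×1.60×10^-19)(0.302) / [2π(3.82×10^-26)] = 2.01×10^5 Hz.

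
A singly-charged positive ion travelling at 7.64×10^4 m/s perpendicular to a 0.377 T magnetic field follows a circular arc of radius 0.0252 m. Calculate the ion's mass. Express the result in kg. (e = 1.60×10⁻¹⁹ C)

m ≈ 1.99×10^-26 kg

qvB = mv²/r ⇒ m = qBr/v.
m = (1×1.60×10^-19)(0.377)(0.0252) / (7.64×10^4) = 1.99×10^-26 kg.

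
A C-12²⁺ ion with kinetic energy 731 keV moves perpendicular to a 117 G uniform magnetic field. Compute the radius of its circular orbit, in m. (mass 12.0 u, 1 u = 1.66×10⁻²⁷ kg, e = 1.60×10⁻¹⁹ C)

Convert the energy: K = 731 keV = 1.17×10^-13 J.
v = √(2K/m) = √(2·1.17×10^-13/1.99×10^-26) = 3.43×10^6 m/s.
r = mv/(qB) = (1.99×10^-26)(3.43×10^6) / [(2×1.60×10^-19)(0.0117)] = 18.2 m.

r ≈ 18.2 m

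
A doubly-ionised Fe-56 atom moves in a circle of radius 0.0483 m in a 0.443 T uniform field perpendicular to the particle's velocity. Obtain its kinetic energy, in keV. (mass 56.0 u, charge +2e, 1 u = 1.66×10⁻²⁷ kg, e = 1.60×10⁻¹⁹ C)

K ≈ 1.58 keV

v = qBr/m = (2×1.60×10^-19)(0.443)(0.0483) / (9.30×10^-26) = 7.37×10^4 m/s.
K = ½mv² = 0.5·(9.30×10^-26)·(7.37×10^4)² = 2.52×10^-16 J = 1.58 keV.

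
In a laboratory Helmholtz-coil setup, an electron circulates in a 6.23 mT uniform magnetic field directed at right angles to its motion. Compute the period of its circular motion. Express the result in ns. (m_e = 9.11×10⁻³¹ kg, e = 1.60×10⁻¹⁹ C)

The cyclotron period is independent of speed: T = 2πm/(qB).
T = 2π(9.11×10^-31) / [(1×1.60×10^-19)(6.23×10^-3)] = 5.74×10^-9 s.

T ≈ 5.74 ns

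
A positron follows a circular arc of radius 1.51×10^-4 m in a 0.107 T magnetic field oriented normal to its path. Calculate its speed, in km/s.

v ≈ 2840 km/s

From qvB = mv²/r, v = qBr/m.
v = (1×1.60×10^-19)(0.107)(1.51×10^-4) / (9.11×10^-31) = 2.84×10^6 m/s.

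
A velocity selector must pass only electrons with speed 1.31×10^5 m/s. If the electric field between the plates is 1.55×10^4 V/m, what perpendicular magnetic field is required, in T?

B ≈ 0.118 T

qE = qvB ⇒ B = E/v = (1.55×10^4) / (1.31×10^5) = 0.118 T.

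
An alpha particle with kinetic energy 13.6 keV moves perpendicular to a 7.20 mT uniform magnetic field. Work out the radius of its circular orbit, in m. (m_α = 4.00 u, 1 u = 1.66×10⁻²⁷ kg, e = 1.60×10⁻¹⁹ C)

Convert the energy: K = 13.6 keV = 2.18×10^-15 J.
v = √(2K/m) = √(2·2.18×10^-15/6.64×10^-27) = 8.10×10^5 m/s.
r = mv/(qB) = (6.64×10^-27)(8.10×10^5) / [(2×1.60×10^-19)(7.20×10^-3)] = 2.33 m.

r ≈ 2.33 m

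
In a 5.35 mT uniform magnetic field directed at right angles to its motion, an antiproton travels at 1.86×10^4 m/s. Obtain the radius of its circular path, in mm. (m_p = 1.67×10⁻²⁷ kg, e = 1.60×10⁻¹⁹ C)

r ≈ 36.3 mm

The magnetic force provides the centripetal force: qvB = mv²/r, so r = mv/(qB).
r = (1.67×10^-27 kg)(1.86×10^4 m/s) / [(1×1.60×10^-19 C)(5.35×10^-3 T)] = 0.0363 m.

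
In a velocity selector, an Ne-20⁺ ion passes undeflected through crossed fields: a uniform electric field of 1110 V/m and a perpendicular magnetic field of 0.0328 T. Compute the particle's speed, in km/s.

v ≈ 33.8 km/s

For zero net force, qE = qvB, so v = E/B.
v = (1110) / (0.0328) = 3.38×10^4 m/s.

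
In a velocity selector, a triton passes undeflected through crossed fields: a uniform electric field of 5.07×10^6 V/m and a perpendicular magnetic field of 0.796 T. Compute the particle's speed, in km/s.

v ≈ 6370 km/s

For zero net force, qE = qvB, so v = E/B.
v = (5.07×10^6) / (0.796) = 6.37×10^6 m/s.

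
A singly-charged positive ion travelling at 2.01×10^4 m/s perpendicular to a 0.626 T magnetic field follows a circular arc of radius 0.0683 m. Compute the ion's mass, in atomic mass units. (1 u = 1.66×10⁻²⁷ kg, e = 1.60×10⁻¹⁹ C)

qvB = mv²/r ⇒ m = qBr/v.
m = (1×1.60×10^-19)(0.626)(0.0683) / (2.01×10^4) = 3.40×10^-25 kg = 205 u.

m ≈ 205 u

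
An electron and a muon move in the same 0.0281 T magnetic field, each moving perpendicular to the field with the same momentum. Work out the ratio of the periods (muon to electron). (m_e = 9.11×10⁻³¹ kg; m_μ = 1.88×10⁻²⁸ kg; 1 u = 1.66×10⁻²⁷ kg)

ratio ≈ 206

T = 2πm/(qB) is independent of speed, so T₂/T₁ = (m₂/q₂)/(m₁/q₁).
T_{muon}/T_{electron} = (1.88×10^-28/1e) / (9.11×10^-31/1e) = 206.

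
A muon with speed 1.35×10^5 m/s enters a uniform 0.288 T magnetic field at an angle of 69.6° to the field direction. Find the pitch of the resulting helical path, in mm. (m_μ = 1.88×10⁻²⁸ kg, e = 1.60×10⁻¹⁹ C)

The velocity component along B is v∥ = v cos69.6° = 4.71×10^4 m/s.
The cyclotron period T = 2πm/(qB) = 2.56×10^-8 s is set by m, q, B alone.
Pitch = v∥·T = (4.71×10^4)(2.56×10^-8) = 1.21×10^-3 m.

pitch ≈ 1.21 mm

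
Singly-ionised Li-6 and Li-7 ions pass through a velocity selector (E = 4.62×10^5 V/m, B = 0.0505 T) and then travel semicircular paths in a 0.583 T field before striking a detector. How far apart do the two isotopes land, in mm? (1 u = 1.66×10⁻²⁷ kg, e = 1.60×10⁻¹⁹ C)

Δd ≈ 326 mm

Both emerge at v = E/B₁ = 9.15×10^6 m/s.
r = mv/(qB₂), so r₁ = 0.9768 m and r₂ = 1.140 m, giving Δr = 0.163 m.
After a semicircle each ion lands a diameter 2r from the entry slit, so the separation is 2Δr = 0.326 m.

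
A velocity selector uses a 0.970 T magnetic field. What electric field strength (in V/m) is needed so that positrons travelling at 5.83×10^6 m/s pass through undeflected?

E ≈ 5.66×10^6 V/m

qE = qvB ⇒ E = vB = (5.83×10^6)(0.970) = 5.66×10^6 V/m.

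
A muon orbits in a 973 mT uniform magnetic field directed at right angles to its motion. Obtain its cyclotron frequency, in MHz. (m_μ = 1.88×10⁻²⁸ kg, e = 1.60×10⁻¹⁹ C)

f = qB/(2πm) = (1×1.60×10^-19)(0.973) / [2π(1.88×10^-28)] = 1.32×10^8 Hz.

f ≈ 132 MHz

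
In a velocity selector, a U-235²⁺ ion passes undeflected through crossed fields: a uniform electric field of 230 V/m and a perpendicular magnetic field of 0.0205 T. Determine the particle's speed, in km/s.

v ≈ 11.2 km/s

For zero net force, qE = qvB, so v = E/B.
v = (230) / (0.0205) = 1.12×10^4 m/s.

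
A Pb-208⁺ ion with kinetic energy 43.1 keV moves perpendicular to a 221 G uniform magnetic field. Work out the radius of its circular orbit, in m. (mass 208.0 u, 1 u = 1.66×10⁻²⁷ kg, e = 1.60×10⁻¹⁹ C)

Convert the energy: K = 43.1 keV = 6.90×10^-15 J.
v = √(2K/m) = √(2·6.90×10^-15/3.45×10^-25) = 2.00×10^5 m/s.
r = mv/(qB) = (3.45×10^-25)(2.00×10^5) / [(1×1.60×10^-19)(0.0221)] = 19.5 m.

r ≈ 19.5 m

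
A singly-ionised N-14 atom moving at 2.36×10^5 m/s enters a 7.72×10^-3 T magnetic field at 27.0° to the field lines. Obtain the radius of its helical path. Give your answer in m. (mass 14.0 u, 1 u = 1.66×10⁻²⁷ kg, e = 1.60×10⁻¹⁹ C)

Only the perpendicular component v⊥ = v sin27.0° = 1.07×10^5 m/s is bent by the field.
r = m v⊥ /(qB) = (2.32×10^-26)(1.07×10^5) / [(1×1.60×10^-19)(7.72×10^-3)] = 2.02 m.

r ≈ 2.02 m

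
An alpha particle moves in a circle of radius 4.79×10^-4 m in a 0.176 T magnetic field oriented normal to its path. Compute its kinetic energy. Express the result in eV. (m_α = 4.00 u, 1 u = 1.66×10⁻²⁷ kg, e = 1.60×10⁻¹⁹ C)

v = qBr/m = (2×1.60×10^-19)(0.176)(4.79×10^-4) / (6.64×10^-27) = 4060 m/s.
K = ½mv² = 0.5·(6.64×10^-27)·(4060)² = 5.48×10^-20 J = 0.343 eV.

K ≈ 0.343 eV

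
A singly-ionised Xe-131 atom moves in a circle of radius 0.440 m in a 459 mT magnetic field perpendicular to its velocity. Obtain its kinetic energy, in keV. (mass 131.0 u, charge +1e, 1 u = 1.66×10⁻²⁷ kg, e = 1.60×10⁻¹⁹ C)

v = qBr/m = (1×1.60×10^-19)(0.459)(0.440) / (2.17×10^-25) = 1.49×10^5 m/s.
K = ½mv² = 0.5·(2.17×10^-25)·(1.49×10^5)² = 2.40×10^-15 J = 15.0 keV.

K ≈ 15.0 keV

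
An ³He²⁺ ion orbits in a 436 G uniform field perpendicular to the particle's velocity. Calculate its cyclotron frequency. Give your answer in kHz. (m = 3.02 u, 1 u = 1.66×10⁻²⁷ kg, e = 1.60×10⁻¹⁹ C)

f = qB/(2πm) = (2×1.60×10^-19)(0.0436) / [2π(5.01×10^-27)] = 4.43×10^5 Hz.

f ≈ 443 kHz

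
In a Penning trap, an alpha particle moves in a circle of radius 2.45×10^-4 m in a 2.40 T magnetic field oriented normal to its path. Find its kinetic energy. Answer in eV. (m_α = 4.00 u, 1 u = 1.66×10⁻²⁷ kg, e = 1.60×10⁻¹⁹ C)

v = qBr/m = (2×1.60×10^-19)(2.40)(2.45×10^-4) / (6.64×10^-27) = 2.83×10^4 m/s.
K = ½mv² = 0.5·(6.64×10^-27)·(2.83×10^4)² = 2.67×10^-18 J = 16.7 eV.

K ≈ 16.7 eV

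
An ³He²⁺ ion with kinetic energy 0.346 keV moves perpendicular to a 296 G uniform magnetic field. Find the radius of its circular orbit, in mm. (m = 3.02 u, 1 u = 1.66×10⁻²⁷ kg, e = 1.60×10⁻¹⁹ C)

Convert the energy: K = 0.346 keV = 5.54×10^-17 J.
v = √(2K/m) = √(2·5.54×10^-17/5.01×10^-27) = 1.49×10^5 m/s.
r = mv/(qB) = (5.01×10^-27)(1.49×10^5) / [(2×1.60×10^-19)(0.0296)] = 0.0787 m.

r ≈ 78.7 mm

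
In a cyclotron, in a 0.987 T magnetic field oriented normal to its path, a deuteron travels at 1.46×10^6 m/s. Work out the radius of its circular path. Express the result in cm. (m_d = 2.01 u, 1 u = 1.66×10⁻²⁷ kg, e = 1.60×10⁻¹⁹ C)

The magnetic force provides the centripetal force: qvB = mv²/r, so r = mv/(qB).
r = (3.34×10^-27 kg)(1.46×10^6 m/s) / [(1×1.60×10^-19 C)(0.987 T)] = 0.0308 m.

r ≈ 3.08 cm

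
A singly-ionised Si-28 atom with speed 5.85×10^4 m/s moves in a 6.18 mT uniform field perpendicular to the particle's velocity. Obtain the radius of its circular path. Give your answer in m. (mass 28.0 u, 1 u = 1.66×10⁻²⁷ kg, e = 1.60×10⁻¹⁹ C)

r ≈ 2.75 m

The magnetic force provides the centripetal force: qvB = mv²/r, so r = mv/(qB).
r = (4.65×10^-26 kg)(5.85×10^4 m/s) / [(1×1.60×10^-19 C)(6.18×10^-3 T)] = 2.75 m.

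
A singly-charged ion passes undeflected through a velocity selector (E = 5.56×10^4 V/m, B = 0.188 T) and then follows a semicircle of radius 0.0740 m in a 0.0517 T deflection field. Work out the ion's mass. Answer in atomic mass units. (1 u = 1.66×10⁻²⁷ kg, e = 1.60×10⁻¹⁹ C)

m ≈ 1.25 u

v = E/B₁ = 2.96×10^5 m/s.
From r = mv/(qB₂), m = qB₂r/v = (1×1.60×10^-19)(0.0517)(0.0740) / (2.96×10^5) = 2.07×10^-27 kg.
In atomic mass units: m = 2.07×10^-27 / 1.66×10^-27 = 1.25 u.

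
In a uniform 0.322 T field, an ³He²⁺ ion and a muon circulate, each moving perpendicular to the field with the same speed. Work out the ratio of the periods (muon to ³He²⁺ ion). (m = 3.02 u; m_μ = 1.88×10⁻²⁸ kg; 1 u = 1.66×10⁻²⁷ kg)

ratio ≈ 0.0750

T = 2πm/(qB) is independent of speed, so T₂/T₁ = (m₂/q₂)/(m₁/q₁).
T_{muon}/T_{³He²⁺ ion} = (1.88×10^-28/1e) / (5.01×10^-27/2e) = 0.0750.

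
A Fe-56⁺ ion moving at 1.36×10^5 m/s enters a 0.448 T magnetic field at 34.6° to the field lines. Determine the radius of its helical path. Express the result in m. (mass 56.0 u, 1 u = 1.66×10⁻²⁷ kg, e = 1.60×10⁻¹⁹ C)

r ≈ 0.100 m

Only the perpendicular component v⊥ = v sin34.6° = 7.72×10^4 m/s is bent by the field.
r = m v⊥ /(qB) = (9.30×10^-26)(7.72×10^4) / [(1×1.60×10^-19)(0.448)] = 0.100 m.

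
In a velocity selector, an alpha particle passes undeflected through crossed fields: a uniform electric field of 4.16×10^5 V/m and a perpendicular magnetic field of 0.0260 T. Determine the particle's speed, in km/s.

v ≈ 16000 km/s

For zero net force, qE = qvB, so v = E/B.
v = (4.16×10^5) / (0.0260) = 1.60×10^7 m/s.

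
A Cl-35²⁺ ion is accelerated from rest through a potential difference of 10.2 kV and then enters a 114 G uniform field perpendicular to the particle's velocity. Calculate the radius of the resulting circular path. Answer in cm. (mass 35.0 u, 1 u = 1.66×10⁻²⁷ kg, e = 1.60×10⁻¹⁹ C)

The kinetic energy gained is K = qV = (2×1.60×10^-19)(1.02×10^4) = 3.26×10^-15 J.
v = √(2K/m) = 3.35×10^5 m/s.
r = mv/(qB) = (5.81×10^-26)(3.35×10^5) / [(2×1.60×10^-19)(0.0114)] = 5.34 m.

r ≈ 534 cm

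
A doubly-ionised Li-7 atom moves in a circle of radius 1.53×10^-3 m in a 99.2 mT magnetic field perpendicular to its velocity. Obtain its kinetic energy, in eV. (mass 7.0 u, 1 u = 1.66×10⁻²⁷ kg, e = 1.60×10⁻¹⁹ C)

v = qBr/m = (2×1.60×10^-19)(0.0992)(1.53×10^-3) / (1.16×10^-26) = 4180 m/s.
K = ½mv² = 0.5·(1.16×10^-26)·(4180)² = 1.02×10^-19 J = 0.634 eV.

K ≈ 0.634 eV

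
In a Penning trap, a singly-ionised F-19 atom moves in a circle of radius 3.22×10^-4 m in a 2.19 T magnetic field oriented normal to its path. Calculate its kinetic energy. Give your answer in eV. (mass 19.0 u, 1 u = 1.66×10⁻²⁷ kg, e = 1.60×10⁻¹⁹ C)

v = qBr/m = (1×1.60×10^-19)(2.19)(3.22×10^-4) / (3.15×10^-26) = 3580 m/s.
K = ½mv² = 0.5·(3.15×10^-26)·(3580)² = 2.02×10^-19 J = 1.26 eV.

K ≈ 1.26 eV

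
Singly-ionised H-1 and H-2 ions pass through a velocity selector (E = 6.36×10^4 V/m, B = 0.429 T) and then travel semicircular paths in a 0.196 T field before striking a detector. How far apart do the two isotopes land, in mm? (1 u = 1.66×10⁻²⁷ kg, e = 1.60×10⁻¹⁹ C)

Both emerge at v = E/B₁ = 1.48×10^5 m/s.
r = mv/(qB₂), so r₁ = 7.848×10^-3 m and r₂ = 0.01570 m, giving Δr = 7.85×10^-3 m.
After a semicircle each ion lands a diameter 2r from the entry slit, so the separation is 2Δr = 0.0157 m.

Δd ≈ 15.7 mm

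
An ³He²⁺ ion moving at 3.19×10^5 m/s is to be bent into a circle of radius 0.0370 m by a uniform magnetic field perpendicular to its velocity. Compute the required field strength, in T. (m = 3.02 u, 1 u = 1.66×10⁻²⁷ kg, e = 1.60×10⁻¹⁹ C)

B ≈ 0.135 T

qvB = mv²/r gives B = mv/(qr).
B = (5.01×10^-27)(3.19×10^5) / [(2×1.60×10^-19)(0.0370)] = 0.135 T.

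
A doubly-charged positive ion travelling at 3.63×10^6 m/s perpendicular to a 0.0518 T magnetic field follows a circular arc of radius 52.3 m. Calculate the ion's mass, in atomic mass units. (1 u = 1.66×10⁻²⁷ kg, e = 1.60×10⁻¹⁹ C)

qvB = mv²/r ⇒ m = qBr/v.
m = (2×1.60×10^-19)(0.0518)(52.3) / (3.63×10^6) = 2.39×10^-25 kg = 144 u.

m ≈ 144 u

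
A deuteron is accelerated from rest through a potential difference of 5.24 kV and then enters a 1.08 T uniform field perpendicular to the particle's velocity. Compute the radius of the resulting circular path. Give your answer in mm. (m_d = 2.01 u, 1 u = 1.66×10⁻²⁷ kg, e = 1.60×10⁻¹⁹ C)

The kinetic energy gained is K = qV = (1×1.60×10^-19)(5240) = 8.38×10^-16 J.
v = √(2K/m) = 7.09×10^5 m/s.
r = mv/(qB) = (3.34×10^-27)(7.09×10^5) / [(1×1.60×10^-19)(1.08)] = 0.0137 m.

r ≈ 13.7 mm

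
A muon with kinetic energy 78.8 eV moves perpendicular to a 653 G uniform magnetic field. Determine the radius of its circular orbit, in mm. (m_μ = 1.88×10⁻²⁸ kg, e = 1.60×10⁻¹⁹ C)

r ≈ 6.59 mm

Convert the energy: K = 78.8 eV = 1.26×10^-17 J.
v = √(2K/m) = √(2·1.26×10^-17/1.88×10^-28) = 3.66×10^5 m/s.
r = mv/(qB) = (1.88×10^-28)(3.66×10^5) / [(1×1.60×10^-19)(0.0653)] = 6.59×10^-3 m.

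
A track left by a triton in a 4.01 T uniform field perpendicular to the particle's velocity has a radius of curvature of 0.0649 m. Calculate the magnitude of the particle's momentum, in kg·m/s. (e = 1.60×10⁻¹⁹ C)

Since qvB = mv²/r, the momentum p = mv = qBr.
p = (1×1.60×10^-19)(4.01)(0.0649) = 4.16×10^-20 kg·m/s.

p ≈ 4.16×10^-20 kg·m/s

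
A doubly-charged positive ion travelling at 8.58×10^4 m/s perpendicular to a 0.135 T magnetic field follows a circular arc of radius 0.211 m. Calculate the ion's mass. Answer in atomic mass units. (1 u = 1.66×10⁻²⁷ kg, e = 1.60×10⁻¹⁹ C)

qvB = mv²/r ⇒ m = qBr/v.
m = (2×1.60×10^-19)(0.135)(0.211) / (8.58×10^4) = 1.06×10^-25 kg = 64.0 u.

m ≈ 64.0 u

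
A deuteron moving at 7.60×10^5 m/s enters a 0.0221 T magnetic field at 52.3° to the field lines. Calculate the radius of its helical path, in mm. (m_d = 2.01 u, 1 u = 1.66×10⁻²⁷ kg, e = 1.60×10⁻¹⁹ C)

Only the perpendicular component v⊥ = v sin52.3° = 6.01×10^5 m/s is bent by the field.
r = m v⊥ /(qB) = (3.34×10^-27)(6.01×10^5) / [(1×1.60×10^-19)(0.0221)] = 0.567 m.

r ≈ 567 mm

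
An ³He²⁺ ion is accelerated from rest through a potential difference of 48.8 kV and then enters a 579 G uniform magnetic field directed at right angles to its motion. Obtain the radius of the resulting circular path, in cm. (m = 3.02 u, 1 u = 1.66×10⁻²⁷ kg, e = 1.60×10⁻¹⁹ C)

The kinetic energy gained is K = qV = (2×1.60×10^-19)(4.88×10^4) = 1.56×10^-14 J.
v = √(2K/m) = 2.50×10^6 m/s.
r = mv/(qB) = (5.01×10^-27)(2.50×10^6) / [(2×1.60×10^-19)(0.0579)] = 0.675 m.

r ≈ 67.5 cm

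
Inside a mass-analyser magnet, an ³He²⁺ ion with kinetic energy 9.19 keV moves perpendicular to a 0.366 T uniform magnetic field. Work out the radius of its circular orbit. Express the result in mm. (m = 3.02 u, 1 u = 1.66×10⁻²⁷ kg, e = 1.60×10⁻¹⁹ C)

Convert the energy: K = 9.19 keV = 1.47×10^-15 J.
v = √(2K/m) = √(2·1.47×10^-15/5.01×10^-27) = 7.66×10^5 m/s.
r = mv/(qB) = (5.01×10^-27)(7.66×10^5) / [(2×1.60×10^-19)(0.366)] = 0.0328 m.

r ≈ 32.8 mm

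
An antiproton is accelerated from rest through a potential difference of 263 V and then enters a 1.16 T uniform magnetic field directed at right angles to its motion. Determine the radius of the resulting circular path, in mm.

r ≈ 2.02 mm

The kinetic energy gained is K = qV = (1×1.60×10^-19)(263) = 4.21×10^-17 J.
v = √(2K/m) = 2.24×10^5 m/s.
r = mv/(qB) = (1.67×10^-27)(2.24×10^5) / [(1×1.60×10^-19)(1.16)] = 2.02×10^-3 m.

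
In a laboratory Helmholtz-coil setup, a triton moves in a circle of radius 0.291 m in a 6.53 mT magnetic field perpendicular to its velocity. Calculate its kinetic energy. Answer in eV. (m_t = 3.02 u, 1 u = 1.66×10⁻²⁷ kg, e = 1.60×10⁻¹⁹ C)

K ≈ 57.6 eV

v = qBr/m = (1×1.60×10^-19)(6.53×10^-3)(0.291) / (5.01×10^-27) = 6.06×10^4 m/s.
K = ½mv² = 0.5·(5.01×10^-27)·(6.06×10^4)² = 9.22×10^-18 J = 57.6 eV.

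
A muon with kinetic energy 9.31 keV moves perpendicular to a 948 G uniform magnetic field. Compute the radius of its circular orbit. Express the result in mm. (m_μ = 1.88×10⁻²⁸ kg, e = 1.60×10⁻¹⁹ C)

r ≈ 49.3 mm

Convert the energy: K = 9.31 keV = 1.49×10^-15 J.
v = √(2K/m) = √(2·1.49×10^-15/1.88×10^-28) = 3.98×10^6 m/s.
r = mv/(qB) = (1.88×10^-28)(3.98×10^6) / [(1×1.60×10^-19)(0.0948)] = 0.0493 m.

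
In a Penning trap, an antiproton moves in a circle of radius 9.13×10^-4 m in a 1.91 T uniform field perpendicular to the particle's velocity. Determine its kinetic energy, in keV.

v = qBr/m = (1×1.60×10^-19)(1.91)(9.13×10^-4) / (1.67×10^-27) = 1.67×10^5 m/s.
K = ½mv² = 0.5·(1.67×10^-27)·(1.67×10^5)² = 2.33×10^-17 J = 0.146 keV.

K ≈ 0.146 keV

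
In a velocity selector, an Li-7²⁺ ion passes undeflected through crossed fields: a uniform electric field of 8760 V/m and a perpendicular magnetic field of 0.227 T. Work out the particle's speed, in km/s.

v ≈ 38.6 km/s

For zero net force, qE = qvB, so v = E/B.
v = (8760) / (0.227) = 3.86×10^4 m/s.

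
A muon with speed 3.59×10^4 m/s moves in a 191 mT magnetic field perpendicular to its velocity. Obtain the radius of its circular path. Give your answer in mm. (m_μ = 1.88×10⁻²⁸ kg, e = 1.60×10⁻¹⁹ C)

r ≈ 0.221 mm

The magnetic force provides the centripetal force: qvB = mv²/r, so r = mv/(qB).
r = (1.88×10^-28 kg)(3.59×10^4 m/s) / [(1×1.60×10^-19 C)(0.191 T)] = 2.21×10^-4 m.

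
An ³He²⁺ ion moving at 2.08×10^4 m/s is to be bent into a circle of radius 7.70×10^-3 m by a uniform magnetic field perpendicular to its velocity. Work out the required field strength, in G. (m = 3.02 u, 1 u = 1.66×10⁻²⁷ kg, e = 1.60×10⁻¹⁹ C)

B ≈ 423 G

qvB = mv²/r gives B = mv/(qr).
B = (5.01×10^-27)(2.08×10^4) / [(2×1.60×10^-19)(7.70×10^-3)] = 0.0423 T.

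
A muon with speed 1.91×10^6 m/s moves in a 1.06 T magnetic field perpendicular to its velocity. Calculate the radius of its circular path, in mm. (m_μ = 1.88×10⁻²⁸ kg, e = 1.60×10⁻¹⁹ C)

The magnetic force provides the centripetal force: qvB = mv²/r, so r = mv/(qB).
r = (1.88×10^-28 kg)(1.91×10^6 m/s) / [(1×1.60×10^-19 C)(1.06 T)] = 2.12×10^-3 m.

r ≈ 2.12 mm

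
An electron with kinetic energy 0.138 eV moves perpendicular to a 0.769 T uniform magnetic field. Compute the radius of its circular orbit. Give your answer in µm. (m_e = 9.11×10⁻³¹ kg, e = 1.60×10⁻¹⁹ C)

Convert the energy: K = 0.138 eV = 2.21×10^-20 J.
v = √(2K/m) = √(2·2.21×10^-20/9.11×10^-31) = 2.20×10^5 m/s.
r = mv/(qB) = (9.11×10^-31)(2.20×10^5) / [(1×1.60×10^-19)(0.769)] = 1.63×10^-6 m.

r ≈ 1.63 µm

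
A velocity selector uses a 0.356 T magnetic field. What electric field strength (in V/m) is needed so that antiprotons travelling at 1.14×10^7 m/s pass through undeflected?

E ≈ 4.06×10^6 V/m

qE = qvB ⇒ E = vB = (1.14×10^7)(0.356) = 4.06×10^6 V/m.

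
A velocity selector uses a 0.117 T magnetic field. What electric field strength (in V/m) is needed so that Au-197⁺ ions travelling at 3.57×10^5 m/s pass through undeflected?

E ≈ 4.18×10^4 V/m

qE = qvB ⇒ E = vB = (3.57×10^5)(0.117) = 4.18×10^4 V/m.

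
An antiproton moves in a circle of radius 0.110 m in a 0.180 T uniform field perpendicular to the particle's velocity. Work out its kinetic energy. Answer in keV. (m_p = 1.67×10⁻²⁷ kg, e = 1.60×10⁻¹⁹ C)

v = qBr/m = (1×1.60×10^-19)(0.180)(0.110) / (1.67×10^-27) = 1.90×10^6 m/s.
K = ½mv² = 0.5·(1.67×10^-27)·(1.90×10^6)² = 3.00×10^-15 J = 18.8 keV.

K ≈ 18.8 keV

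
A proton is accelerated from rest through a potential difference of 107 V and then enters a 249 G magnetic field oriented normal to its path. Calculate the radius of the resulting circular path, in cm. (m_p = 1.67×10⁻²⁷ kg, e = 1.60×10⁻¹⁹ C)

r ≈ 6.00 cm

The kinetic energy gained is K = qV = (1×1.60×10^-19)(107) = 1.71×10^-17 J.
v = √(2K/m) = 1.43×10^5 m/s.
r = mv/(qB) = (1.67×10^-27)(1.43×10^5) / [(1×1.60×10^-19)(0.0249)] = 0.0600 m.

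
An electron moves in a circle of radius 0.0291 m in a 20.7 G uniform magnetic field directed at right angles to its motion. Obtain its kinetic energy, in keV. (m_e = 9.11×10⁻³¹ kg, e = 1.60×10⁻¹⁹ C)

K ≈ 0.319 keV

v = qBr/m = (1×1.60×10^-19)(2.07×10^-3)(0.0291) / (9.11×10^-31) = 1.06×10^7 m/s.
K = ½mv² = 0.5·(9.11×10^-31)·(1.06×10^7)² = 5.10×10^-17 J = 0.319 keV.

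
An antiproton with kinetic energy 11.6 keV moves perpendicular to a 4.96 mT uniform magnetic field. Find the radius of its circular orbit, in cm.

Convert the energy: K = 11.6 keV = 1.86×10^-15 J.
v = √(2K/m) = √(2·1.86×10^-15/1.67×10^-27) = 1.49×10^6 m/s.
r = mv/(qB) = (1.67×10^-27)(1.49×10^6) / [(1×1.60×10^-19)(4.96×10^-3)] = 3.14 m.

r ≈ 314 cm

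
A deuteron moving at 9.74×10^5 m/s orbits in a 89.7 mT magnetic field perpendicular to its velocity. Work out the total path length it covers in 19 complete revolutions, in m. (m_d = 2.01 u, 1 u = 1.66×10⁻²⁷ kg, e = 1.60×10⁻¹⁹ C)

r = mv/(qB) = 0.226 m, so one revolution covers 2πr = 1.42 m.
In 19 revolutions: L = 19·2πr = 27.0 m.

L ≈ 27.0 m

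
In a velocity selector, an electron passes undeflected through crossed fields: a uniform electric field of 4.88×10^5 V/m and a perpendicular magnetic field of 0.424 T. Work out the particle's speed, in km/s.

For zero net force, qE = qvB, so v = E/B.
v = (4.88×10^5) / (0.424) = 1.15×10^6 m/s.

v ≈ 1150 km/s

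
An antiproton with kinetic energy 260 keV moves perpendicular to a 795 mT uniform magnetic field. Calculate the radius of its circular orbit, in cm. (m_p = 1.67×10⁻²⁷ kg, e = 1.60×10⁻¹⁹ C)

Convert the energy: K = 260 keV = 4.16×10^-14 J.
v = √(2K/m) = √(2·4.16×10^-14/1.67×10^-27) = 7.06×10^6 m/s.
r = mv/(qB) = (1.67×10^-27)(7.06×10^6) / [(1×1.60×10^-19)(0.795)] = 0.0927 m.

r ≈ 9.27 cm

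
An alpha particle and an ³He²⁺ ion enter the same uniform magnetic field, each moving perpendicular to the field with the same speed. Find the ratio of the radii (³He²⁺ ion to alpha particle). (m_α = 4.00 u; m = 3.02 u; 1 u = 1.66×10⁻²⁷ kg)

r = mv/(qB) ⇒ at equal v, r ∝ m/q.
r_{³He²⁺ ion}/r_{alpha particle} = 0.755.

ratio ≈ 0.755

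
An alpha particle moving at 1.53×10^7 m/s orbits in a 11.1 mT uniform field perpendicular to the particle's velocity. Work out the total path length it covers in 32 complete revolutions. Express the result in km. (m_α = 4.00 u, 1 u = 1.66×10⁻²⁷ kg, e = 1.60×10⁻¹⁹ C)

L ≈ 5.75 km

r = mv/(qB) = 28.6 m, so one revolution covers 2πr = 180 m.
In 32 revolutions: L = 32·2πr = 5750 m.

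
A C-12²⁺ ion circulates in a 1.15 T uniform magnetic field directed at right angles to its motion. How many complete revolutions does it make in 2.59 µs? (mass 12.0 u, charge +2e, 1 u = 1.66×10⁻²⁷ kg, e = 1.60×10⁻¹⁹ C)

N = 7

T = 2πm/(qB) = 2π(1.992×10^-26) / [(2×1.60×10^-19)(1.15)] = 3.4011×10^-7 s.
N = t/T = 2.59×10^-6 / 3.4011×10^-7 ≈ 7.62, so 7 complete revolutions.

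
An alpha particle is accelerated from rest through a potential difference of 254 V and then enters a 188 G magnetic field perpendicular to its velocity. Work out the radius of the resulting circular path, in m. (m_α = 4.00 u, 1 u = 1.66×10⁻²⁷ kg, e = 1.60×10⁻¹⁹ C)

The kinetic energy gained is K = qV = (2×1.60×10^-19)(254) = 8.13×10^-17 J.
v = √(2K/m) = 1.56×10^5 m/s.
r = mv/(qB) = (6.64×10^-27)(1.56×10^5) / [(2×1.60×10^-19)(0.0188)] = 0.173 m.

r ≈ 0.173 m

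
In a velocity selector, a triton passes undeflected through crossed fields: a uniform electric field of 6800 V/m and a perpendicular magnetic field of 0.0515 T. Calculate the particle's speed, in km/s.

v ≈ 132 km/s

For zero net force, qE = qvB, so v = E/B.
v = (6800) / (0.0515) = 1.32×10^5 m/s.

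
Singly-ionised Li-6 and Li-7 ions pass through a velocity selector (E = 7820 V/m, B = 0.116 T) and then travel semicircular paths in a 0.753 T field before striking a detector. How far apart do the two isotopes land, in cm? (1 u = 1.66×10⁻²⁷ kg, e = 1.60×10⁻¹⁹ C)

Both emerge at v = E/B₁ = 6.74×10^4 m/s.
r = mv/(qB₂), so r₁ = 5.573×10^-3 m and r₂ = 6.502×10^-3 m, giving Δr = 9.29×10^-4 m.
After a semicircle each ion lands a diameter 2r from the entry slit, so the separation is 2Δr = 1.86×10^-3 m.

Δd ≈ 0.186 cm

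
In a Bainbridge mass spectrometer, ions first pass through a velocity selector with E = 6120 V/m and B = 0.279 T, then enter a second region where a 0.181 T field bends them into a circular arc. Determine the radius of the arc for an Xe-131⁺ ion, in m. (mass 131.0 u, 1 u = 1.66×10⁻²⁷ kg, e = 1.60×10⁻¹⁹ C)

The selector passes v = E/B = 6120/0.279 = 2.19×10^4 m/s.
In the deflection region, r = mv/(qB₂) = (2.17×10^-25)(2.19×10^4) / [(1×1.60×10^-19)(0.181)] = 0.165 m.

r ≈ 0.165 m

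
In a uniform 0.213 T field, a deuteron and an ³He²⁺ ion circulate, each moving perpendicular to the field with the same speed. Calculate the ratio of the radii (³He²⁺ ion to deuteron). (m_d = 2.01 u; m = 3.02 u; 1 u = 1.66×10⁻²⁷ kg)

r = mv/(qB) ⇒ at equal v, r ∝ m/q.
r_{³He²⁺ ion}/r_{deuteron} = 0.751.

ratio ≈ 0.751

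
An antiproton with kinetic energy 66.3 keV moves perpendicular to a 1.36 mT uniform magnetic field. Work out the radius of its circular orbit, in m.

Convert the energy: K = 66.3 keV = 1.06×10^-14 J.
v = √(2K/m) = √(2·1.06×10^-14/1.67×10^-27) = 3.56×10^6 m/s.
r = mv/(qB) = (1.67×10^-27)(3.56×10^6) / [(1×1.60×10^-19)(1.36×10^-3)] = 27.4 m.

r ≈ 27.4 m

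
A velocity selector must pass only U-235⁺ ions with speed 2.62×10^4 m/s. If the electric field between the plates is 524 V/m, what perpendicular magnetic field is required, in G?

B ≈ 200 G

qE = qvB ⇒ B = E/v = (524) / (2.62×10^4) = 0.0200 T.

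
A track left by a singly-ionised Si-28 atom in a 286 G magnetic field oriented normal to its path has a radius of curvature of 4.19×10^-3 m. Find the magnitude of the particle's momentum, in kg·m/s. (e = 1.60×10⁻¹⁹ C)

p ≈ 1.92×10^-23 kg·m/s

Since qvB = mv²/r, the momentum p = mv = qBr.
p = (1×1.60×10^-19)(0.0286)(4.19×10^-3) = 1.92×10^-23 kg·m/s.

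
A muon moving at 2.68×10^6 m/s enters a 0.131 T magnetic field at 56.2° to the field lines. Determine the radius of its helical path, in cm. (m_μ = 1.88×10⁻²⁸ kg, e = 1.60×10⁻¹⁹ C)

r ≈ 2.00 cm

Only the perpendicular component v⊥ = v sin56.2° = 2.23×10^6 m/s is bent by the field.
r = m v⊥ /(qB) = (1.88×10^-28)(2.23×10^6) / [(1×1.60×10^-19)(0.131)] = 0.0200 m.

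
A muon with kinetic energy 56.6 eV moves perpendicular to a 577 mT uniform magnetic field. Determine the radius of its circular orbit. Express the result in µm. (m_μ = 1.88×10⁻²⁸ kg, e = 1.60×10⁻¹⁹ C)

Convert the energy: K = 56.6 eV = 9.06×10^-18 J.
v = √(2K/m) = √(2·9.06×10^-18/1.88×10^-28) = 3.10×10^5 m/s.
r = mv/(qB) = (1.88×10^-28)(3.10×10^5) / [(1×1.60×10^-19)(0.577)] = 6.32×10^-4 m.

r ≈ 632 µm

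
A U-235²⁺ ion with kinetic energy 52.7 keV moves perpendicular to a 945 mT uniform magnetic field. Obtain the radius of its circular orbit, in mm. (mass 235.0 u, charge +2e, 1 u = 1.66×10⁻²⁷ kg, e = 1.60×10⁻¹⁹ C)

r ≈ 268 mm

Convert the energy: K = 52.7 keV = 8.43×10^-15 J.
v = √(2K/m) = √(2·8.43×10^-15/3.90×10^-25) = 2.08×10^5 m/s.
r = mv/(qB) = (3.90×10^-25)(2.08×10^5) / [(2×1.60×10^-19)(0.945)] = 0.268 m.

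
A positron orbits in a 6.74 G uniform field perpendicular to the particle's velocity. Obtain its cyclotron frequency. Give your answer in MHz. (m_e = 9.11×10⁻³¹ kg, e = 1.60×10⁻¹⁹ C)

f ≈ 18.8 MHz

f = qB/(2πm) = (1×1.60×10^-19)(6.74×10^-4) / [2π(9.11×10^-31)] = 1.88×10^7 Hz.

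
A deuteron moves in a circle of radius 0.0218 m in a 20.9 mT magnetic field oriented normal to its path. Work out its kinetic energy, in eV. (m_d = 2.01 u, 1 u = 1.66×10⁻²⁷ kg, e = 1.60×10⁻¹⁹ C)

v = qBr/m = (1×1.60×10^-19)(0.0209)(0.0218) / (3.34×10^-27) = 2.18×10^4 m/s.
K = ½mv² = 0.5·(3.34×10^-27)·(2.18×10^4)² = 7.96×10^-19 J = 4.98 eV.

K ≈ 4.98 eV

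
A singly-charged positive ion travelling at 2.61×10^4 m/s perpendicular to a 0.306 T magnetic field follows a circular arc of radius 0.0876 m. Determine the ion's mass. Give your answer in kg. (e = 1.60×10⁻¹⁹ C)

m ≈ 1.64×10^-25 kg

qvB = mv²/r ⇒ m = qBr/v.
m = (1×1.60×10^-19)(0.306)(0.0876) / (2.61×10^4) = 1.64×10^-25 kg.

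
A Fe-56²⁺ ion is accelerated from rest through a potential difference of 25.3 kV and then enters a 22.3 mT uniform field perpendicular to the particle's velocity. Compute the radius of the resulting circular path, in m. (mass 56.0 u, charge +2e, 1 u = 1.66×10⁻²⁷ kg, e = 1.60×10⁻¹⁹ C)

r ≈ 5.44 m

The kinetic energy gained is K = qV = (2×1.60×10^-19)(2.53×10^4) = 8.10×10^-15 J.
v = √(2K/m) = 4.17×10^5 m/s.
r = mv/(qB) = (9.30×10^-26)(4.17×10^5) / [(2×1.60×10^-19)(0.0223)] = 5.44 m.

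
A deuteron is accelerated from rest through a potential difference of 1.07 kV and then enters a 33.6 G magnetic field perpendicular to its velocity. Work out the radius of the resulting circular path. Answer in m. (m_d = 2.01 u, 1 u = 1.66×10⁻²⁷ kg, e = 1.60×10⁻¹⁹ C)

r ≈ 1.99 m

The kinetic energy gained is K = qV = (1×1.60×10^-19)(1070) = 1.71×10^-16 J.
v = √(2K/m) = 3.20×10^5 m/s.
r = mv/(qB) = (3.34×10^-27)(3.20×10^5) / [(1×1.60×10^-19)(3.36×10^-3)] = 1.99 m.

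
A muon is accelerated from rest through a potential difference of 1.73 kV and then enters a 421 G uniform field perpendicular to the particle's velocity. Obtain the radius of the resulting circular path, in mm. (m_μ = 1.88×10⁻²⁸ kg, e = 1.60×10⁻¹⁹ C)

r ≈ 47.9 mm

The kinetic energy gained is K = qV = (1×1.60×10^-19)(1730) = 2.77×10^-16 J.
v = √(2K/m) = 1.72×10^6 m/s.
r = mv/(qB) = (1.88×10^-28)(1.72×10^6) / [(1×1.60×10^-19)(0.0421)] = 0.0479 m.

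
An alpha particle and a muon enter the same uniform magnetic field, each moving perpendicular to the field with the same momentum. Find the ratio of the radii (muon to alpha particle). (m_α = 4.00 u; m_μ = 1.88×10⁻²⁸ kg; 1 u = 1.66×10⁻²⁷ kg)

r = p/(qB) ⇒ at equal p, r ∝ 1/q.
r_{muon}/r_{alpha particle} = 2.00.

ratio ≈ 2.00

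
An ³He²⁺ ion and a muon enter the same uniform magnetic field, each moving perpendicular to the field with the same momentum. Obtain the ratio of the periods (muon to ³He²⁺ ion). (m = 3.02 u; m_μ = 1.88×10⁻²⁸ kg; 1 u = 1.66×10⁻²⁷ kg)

T = 2πm/(qB) is independent of speed, so T₂/T₁ = (m₂/q₂)/(m₁/q₁).
T_{muon}/T_{³He²⁺ ion} = (1.88×10^-28/1e) / (5.01×10^-27/2e) = 0.0750.

ratio ≈ 0.0750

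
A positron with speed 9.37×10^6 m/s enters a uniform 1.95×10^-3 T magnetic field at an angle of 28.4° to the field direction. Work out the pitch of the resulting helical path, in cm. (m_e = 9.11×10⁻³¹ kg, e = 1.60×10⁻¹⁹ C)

The velocity component along B is v∥ = v cos28.4° = 8.24×10^6 m/s.
The cyclotron period T = 2πm/(qB) = 1.83×10^-8 s is set by m, q, B alone.
Pitch = v∥·T = (8.24×10^6)(1.83×10^-8) = 0.151 m.

pitch ≈ 15.1 cm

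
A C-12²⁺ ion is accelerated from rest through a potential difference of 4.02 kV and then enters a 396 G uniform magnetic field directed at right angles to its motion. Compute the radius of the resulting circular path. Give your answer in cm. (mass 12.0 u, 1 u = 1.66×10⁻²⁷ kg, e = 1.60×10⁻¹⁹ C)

The kinetic energy gained is K = qV = (2×1.60×10^-19)(4020) = 1.29×10^-15 J.
v = √(2K/m) = 3.59×10^5 m/s.
r = mv/(qB) = (1.99×10^-26)(3.59×10^5) / [(2×1.60×10^-19)(0.0396)] = 0.565 m.

r ≈ 56.5 cm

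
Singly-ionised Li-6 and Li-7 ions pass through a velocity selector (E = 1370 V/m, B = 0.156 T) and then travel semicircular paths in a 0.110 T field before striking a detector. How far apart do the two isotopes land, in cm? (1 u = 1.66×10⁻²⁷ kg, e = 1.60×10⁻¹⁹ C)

Δd ≈ 0.166 cm

Both emerge at v = E/B₁ = 8780 m/s.
r = mv/(qB₂), so r₁ = 4.970×10^-3 m and r₂ = 5.798×10^-3 m, giving Δr = 8.28×10^-4 m.
After a semicircle each ion lands a diameter 2r from the entry slit, so the separation is 2Δr = 1.66×10^-3 m.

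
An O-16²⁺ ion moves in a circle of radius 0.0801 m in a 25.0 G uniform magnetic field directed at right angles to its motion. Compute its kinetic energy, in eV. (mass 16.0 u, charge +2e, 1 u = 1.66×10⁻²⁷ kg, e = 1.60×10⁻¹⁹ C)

v = qBr/m = (2×1.60×10^-19)(2.50×10^-3)(0.0801) / (2.66×10^-26) = 2410 m/s.
K = ½mv² = 0.5·(2.66×10^-26)·(2410)² = 7.73×10^-20 J = 0.483 eV.

K ≈ 0.483 eV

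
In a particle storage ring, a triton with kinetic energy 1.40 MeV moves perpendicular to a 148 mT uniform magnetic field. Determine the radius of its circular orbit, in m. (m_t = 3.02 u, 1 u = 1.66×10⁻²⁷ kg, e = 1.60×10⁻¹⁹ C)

r ≈ 2.00 m

Convert the energy: K = 1.40 MeV = 2.24×10^-13 J.
v = √(2K/m) = √(2·2.24×10^-13/5.01×10^-27) = 9.45×10^6 m/s.
r = mv/(qB) = (5.01×10^-27)(9.45×10^6) / [(1×1.60×10^-19)(0.148)] = 2.00 m.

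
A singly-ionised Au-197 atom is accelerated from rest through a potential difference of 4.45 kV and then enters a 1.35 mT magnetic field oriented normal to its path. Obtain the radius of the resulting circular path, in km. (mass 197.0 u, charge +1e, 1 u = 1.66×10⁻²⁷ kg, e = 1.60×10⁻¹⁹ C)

The kinetic energy gained is K = qV = (1×1.60×10^-19)(4450) = 7.12×10^-16 J.
v = √(2K/m) = 6.60×10^4 m/s.
r = mv/(qB) = (3.27×10^-25)(6.60×10^4) / [(1×1.60×10^-19)(1.35×10^-3)] = 99.9 m.

r ≈ 0.0999 km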